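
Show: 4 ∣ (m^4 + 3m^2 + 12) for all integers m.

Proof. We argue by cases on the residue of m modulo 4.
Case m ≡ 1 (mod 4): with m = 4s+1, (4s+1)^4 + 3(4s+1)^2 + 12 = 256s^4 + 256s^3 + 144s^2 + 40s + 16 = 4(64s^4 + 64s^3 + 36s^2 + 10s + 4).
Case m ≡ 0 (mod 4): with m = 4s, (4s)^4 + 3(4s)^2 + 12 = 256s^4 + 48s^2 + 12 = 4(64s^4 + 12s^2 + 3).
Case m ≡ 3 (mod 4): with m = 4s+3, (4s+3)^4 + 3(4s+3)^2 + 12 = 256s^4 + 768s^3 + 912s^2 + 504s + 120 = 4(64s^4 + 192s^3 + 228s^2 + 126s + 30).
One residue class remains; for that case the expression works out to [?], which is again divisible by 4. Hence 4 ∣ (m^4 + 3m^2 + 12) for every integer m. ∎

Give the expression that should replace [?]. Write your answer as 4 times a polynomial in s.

The residues treated are {1, 0, 3}, so the missing case is m ≡ 2 (mod 4); write m = 4s+2.
Then (4s+2)^4 + 3(4s+2)^2 + 12 = 256s^4 + 512s^3 + 432s^2 + 176s + 40 = 4(64s^4 + 128s^3 + 108s^2 + 44s + 10).

4(64s^4 + 128s^3 + 108s^2 + 44s + 10)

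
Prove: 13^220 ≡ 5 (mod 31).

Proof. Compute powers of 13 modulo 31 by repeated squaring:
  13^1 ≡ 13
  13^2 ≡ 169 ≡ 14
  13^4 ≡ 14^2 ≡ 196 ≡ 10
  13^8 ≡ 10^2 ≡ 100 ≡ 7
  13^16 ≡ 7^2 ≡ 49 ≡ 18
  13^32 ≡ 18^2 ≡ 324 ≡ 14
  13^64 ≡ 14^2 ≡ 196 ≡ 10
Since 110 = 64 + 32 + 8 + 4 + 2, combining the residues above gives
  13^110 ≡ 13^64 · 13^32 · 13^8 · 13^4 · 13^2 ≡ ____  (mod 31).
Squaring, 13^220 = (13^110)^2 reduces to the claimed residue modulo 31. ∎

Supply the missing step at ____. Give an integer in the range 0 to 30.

25

13^64 · 13^32 · 13^8 · 13^4 · 13^2 ≡ 10 · 14 · 7 · 10 · 14 = 137200.
137200 mod 31 = 25, so 13^110 ≡ 25 (mod 31).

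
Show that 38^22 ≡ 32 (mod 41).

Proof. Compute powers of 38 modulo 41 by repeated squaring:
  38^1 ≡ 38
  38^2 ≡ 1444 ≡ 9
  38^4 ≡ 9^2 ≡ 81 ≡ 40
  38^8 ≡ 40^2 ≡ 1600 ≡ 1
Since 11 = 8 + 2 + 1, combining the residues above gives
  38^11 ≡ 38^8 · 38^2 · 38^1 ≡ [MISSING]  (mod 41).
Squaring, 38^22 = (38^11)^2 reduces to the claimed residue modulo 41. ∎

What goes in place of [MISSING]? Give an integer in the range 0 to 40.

Multiply the listed residues: 1 · 9 · 38 = 9 → 342.
Reducing modulo 41: 342 = 8·41 + 14, so 38^11 ≡ 14.

14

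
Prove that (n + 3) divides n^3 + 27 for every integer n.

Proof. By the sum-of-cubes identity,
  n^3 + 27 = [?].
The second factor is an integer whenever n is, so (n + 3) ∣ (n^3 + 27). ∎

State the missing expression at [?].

(n + 3)(n^2 - 3n + 9)

a^3 + b^3 = (a + b)(a^2 - ab + b^2). With a = n, b = 3:
n^3 + 27 = (n + 3)(n^2 - 3n + 9).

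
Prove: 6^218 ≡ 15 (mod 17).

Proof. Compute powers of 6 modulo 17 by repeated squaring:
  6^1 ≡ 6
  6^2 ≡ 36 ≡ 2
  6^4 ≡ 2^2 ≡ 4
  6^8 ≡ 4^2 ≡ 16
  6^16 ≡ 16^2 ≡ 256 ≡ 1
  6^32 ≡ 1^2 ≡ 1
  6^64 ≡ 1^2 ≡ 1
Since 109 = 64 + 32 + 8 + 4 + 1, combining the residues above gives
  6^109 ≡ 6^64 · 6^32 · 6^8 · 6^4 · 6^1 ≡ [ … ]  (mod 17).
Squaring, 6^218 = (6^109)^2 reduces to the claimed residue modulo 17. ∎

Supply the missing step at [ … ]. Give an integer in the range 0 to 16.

6^64 · 6^32 · 6^8 · 6^4 · 6^1 ≡ 1 · 1 · 16 · 4 · 6 = 384.
384 mod 17 = 10, so 6^109 ≡ 10 (mod 17).

10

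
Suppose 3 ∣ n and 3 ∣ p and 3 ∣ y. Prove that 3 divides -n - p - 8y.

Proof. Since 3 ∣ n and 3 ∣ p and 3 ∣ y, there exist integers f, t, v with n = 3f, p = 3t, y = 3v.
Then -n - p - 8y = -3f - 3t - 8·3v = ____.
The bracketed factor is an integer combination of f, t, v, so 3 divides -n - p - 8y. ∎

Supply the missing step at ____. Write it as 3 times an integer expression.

3(-f - t - 8v)

Each term has a factor of 3: -3f - 3t - 8·3v = 3·(-f - t - 8v).
Since -f - t - 8v is an integer, 3 ∣ (-n - p - 8y).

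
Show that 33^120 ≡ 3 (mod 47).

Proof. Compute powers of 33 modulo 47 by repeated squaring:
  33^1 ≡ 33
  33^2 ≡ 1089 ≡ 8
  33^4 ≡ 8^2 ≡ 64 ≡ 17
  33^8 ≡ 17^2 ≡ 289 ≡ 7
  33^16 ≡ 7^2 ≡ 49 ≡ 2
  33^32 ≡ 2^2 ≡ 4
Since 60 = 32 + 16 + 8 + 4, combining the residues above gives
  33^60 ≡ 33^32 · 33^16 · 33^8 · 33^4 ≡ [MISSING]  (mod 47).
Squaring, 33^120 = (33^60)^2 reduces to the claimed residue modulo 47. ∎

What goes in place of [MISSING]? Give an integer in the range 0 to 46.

12

33^32 · 33^16 · 33^8 · 33^4 ≡ 4 · 2 · 7 · 17 = 952.
952 mod 47 = 12, so 33^60 ≡ 12 (mod 47).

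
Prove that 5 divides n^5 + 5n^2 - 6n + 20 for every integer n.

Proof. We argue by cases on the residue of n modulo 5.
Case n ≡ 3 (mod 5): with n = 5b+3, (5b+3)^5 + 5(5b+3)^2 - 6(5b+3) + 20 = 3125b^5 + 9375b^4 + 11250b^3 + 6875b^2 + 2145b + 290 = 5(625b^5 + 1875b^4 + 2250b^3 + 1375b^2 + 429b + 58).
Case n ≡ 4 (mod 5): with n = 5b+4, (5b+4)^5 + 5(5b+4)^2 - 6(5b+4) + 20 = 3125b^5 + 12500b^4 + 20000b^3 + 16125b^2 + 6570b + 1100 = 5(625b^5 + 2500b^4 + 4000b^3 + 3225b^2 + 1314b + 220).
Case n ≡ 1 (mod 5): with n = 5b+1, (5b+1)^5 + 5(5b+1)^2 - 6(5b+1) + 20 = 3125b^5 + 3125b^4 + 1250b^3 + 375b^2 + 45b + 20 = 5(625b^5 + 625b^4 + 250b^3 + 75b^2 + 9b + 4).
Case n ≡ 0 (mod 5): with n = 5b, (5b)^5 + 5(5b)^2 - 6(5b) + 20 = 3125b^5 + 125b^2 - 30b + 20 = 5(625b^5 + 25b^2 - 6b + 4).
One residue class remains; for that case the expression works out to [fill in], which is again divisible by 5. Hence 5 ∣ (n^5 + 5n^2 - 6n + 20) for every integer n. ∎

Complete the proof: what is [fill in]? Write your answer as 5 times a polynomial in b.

5(625b^5 + 1250b^4 + 1000b^3 + 425b^2 + 94b + 12)

The residues treated are {3, 4, 1, 0}, so the missing case is n ≡ 2 (mod 5); write n = 5b+2.
Then (5b+2)^5 + 5(5b+2)^2 - 6(5b+2) + 20 = 3125b^5 + 6250b^4 + 5000b^3 + 2125b^2 + 470b + 60 = 5(625b^5 + 1250b^4 + 1000b^3 + 425b^2 + 94b + 12).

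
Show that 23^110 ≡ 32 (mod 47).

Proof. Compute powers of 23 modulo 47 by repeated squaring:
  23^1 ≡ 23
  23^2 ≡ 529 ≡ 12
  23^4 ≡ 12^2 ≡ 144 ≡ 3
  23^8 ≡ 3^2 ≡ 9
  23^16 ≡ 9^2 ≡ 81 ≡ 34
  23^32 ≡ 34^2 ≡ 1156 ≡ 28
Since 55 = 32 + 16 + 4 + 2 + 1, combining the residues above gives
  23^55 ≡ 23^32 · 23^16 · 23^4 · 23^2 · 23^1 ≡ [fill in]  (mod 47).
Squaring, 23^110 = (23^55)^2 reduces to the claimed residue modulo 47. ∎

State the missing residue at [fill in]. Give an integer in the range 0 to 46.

19

Multiply the listed residues: 28 · 34 · 3 · 12 · 23 = 952 → 2856 → 34272 → 788256.
Reducing modulo 47: 788256 = 16771·47 + 19, so 23^55 ≡ 19.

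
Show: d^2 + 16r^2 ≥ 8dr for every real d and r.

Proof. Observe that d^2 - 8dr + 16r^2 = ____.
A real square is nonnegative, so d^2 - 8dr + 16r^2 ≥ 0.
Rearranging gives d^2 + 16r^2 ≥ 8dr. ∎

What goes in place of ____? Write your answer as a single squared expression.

(d - 4r)^2

d^2 - 8dr + 16r^2 is a perfect-square trinomial: the outer terms are (d)^2 and (4r)^2, and the cross term is -2·d·4r.
So d^2 - 8dr + 16r^2 = (d - 4r)^2 ≥ 0.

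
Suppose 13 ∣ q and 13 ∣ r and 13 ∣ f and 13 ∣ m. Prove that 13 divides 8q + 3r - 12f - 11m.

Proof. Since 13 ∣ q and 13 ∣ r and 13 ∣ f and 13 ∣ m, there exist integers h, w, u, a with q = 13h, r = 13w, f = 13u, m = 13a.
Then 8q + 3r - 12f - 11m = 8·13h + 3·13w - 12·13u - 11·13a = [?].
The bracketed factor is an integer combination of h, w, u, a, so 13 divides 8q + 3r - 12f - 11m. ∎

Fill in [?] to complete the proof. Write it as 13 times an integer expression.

13(-11a + 8h - 12u + 3w)

Each term has a factor of 13: 8·13h + 3·13w - 12·13u - 11·13a = 13·(-11a + 8h - 12u + 3w).
Since -11a + 8h - 12u + 3w is an integer, 13 ∣ (8q + 3r - 12f - 11m).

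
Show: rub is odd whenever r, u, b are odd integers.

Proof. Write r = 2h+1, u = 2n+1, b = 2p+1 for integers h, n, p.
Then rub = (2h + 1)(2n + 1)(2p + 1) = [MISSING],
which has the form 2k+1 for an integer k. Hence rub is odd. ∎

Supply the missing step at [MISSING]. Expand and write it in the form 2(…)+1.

Expanding: (2h + 1)(2n + 1)(2p + 1) = 8hnp + 4hn + 4hp + 2h + 4np + 2n + 2p + 1.
Every term except the constant is even, so this is 2(4hnp + 2hn + 2hp + h + 2np + n + p) + 1,
and 4hnp + 2hn + 2hp + h + 2np + n + p ∈ ℤ gives the required form.

2(4hnp + 2hn + 2hp + h + 2np + n + p) + 1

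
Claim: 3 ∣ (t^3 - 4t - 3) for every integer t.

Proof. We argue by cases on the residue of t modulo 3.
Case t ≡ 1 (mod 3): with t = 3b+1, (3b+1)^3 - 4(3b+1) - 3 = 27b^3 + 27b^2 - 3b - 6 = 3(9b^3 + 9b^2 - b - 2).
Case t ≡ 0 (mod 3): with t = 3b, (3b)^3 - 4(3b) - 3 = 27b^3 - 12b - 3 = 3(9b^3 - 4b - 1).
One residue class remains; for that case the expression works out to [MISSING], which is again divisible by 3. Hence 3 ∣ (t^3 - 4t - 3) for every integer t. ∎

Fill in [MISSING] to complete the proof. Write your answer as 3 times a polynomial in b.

The residues treated are {1, 0}, so the missing case is t ≡ 2 (mod 3); write t = 3b+2.
Then (3b+2)^3 - 4(3b+2) - 3 = 27b^3 + 54b^2 + 24b - 3 = 3(9b^3 + 18b^2 + 8b - 1).

3(9b^3 + 18b^2 + 8b - 1)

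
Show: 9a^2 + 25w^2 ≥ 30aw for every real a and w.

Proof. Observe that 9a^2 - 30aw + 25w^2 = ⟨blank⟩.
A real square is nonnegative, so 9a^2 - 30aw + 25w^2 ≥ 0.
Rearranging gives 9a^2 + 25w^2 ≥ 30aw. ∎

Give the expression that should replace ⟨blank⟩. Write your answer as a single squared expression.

(3a - 5w)^2

The leading and trailing coefficients are 3^2 and 5^2, and 30 = 2·3·5, so the trinomial is (3a - 5w)^2.
Hence 9a^2 - 30aw + 25w^2 ≥ 0.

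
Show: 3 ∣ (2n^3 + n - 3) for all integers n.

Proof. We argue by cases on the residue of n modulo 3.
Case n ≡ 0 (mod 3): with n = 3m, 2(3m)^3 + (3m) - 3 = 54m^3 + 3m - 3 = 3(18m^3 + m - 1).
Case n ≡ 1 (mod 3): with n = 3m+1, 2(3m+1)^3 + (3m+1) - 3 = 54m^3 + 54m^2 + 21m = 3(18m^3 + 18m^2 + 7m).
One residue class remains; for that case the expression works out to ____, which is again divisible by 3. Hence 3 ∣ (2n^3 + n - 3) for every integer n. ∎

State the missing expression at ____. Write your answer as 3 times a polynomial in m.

3(18m^3 + 36m^2 + 25m + 5)

Only n ≡ 2 (mod 3) is unaccounted for. Put n = 3m+2:
2(3m+2)^3 + (3m+2) - 3 expands to 54m^3 + 108m^2 + 75m + 15,
and factoring out 3 leaves 3(18m^3 + 36m^2 + 25m + 5).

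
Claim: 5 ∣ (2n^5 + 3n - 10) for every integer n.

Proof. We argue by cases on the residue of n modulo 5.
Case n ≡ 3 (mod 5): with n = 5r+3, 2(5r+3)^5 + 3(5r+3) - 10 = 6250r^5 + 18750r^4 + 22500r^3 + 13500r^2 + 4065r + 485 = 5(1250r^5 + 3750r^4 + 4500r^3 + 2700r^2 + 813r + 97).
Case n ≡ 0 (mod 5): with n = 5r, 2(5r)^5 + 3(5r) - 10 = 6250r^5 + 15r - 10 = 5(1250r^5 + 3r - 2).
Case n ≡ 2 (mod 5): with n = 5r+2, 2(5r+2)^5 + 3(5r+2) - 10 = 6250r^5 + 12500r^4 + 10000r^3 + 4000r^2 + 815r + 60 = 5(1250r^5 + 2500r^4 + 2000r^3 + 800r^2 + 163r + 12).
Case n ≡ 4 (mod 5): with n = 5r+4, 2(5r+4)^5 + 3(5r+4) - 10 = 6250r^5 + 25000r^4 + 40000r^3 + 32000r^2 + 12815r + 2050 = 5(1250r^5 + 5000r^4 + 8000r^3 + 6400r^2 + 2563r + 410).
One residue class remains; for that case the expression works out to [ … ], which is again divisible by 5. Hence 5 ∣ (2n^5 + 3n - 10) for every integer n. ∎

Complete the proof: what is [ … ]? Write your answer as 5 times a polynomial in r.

5(1250r^5 + 1250r^4 + 500r^3 + 100r^2 + 13r - 1)

The residues treated are {3, 0, 2, 4}, so the missing case is n ≡ 1 (mod 5); write n = 5r+1.
Then 2(5r+1)^5 + 3(5r+1) - 10 = 6250r^5 + 6250r^4 + 2500r^3 + 500r^2 + 65r - 5 = 5(1250r^5 + 1250r^4 + 500r^3 + 100r^2 + 13r - 1).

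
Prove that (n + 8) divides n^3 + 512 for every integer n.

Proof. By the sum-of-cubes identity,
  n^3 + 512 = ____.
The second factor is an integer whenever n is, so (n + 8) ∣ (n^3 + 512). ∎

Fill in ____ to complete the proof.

a^3 + b^3 = (a + b)(a^2 - ab + b^2). With a = n, b = 8:
n^3 + 512 = (n + 8)(n^2 - 8n + 64).

(n + 8)(n^2 - 8n + 64)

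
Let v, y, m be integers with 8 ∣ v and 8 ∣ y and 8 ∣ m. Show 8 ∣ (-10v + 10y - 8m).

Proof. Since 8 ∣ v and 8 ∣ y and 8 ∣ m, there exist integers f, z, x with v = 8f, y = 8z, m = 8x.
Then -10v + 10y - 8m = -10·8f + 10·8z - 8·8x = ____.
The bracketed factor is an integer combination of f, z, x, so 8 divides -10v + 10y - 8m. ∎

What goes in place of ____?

8(-10f - 8x + 10z)

Pull the common 8 out of every term: -10·8f + 10·8z - 8·8x = 8(-10f - 8x + 10z).
-10f - 8x + 10z is an integer, which exhibits the divisibility.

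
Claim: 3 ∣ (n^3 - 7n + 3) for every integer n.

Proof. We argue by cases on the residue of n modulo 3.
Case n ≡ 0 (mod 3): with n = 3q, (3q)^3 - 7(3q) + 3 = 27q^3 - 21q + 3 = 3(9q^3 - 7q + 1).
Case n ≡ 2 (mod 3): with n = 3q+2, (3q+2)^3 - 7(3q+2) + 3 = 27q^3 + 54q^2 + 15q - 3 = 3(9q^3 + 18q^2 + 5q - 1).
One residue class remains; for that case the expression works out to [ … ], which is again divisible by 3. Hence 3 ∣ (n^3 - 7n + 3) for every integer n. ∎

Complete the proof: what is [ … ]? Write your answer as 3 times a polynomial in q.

3(9q^3 + 9q^2 - 4q - 1)

The residues treated are {0, 2}, so the missing case is n ≡ 1 (mod 3); write n = 3q+1.
Then (3q+1)^3 - 7(3q+1) + 3 = 27q^3 + 27q^2 - 12q - 3 = 3(9q^3 + 9q^2 - 4q - 1).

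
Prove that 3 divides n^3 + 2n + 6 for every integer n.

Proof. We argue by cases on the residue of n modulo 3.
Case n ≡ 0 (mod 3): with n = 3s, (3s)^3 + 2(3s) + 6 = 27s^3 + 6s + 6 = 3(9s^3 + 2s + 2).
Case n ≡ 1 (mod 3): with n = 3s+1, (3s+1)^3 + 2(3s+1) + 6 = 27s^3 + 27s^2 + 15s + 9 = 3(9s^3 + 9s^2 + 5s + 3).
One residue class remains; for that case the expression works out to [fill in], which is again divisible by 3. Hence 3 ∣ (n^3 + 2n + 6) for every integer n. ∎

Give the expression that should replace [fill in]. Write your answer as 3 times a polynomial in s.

3(9s^3 + 18s^2 + 14s + 6)

Only n ≡ 2 (mod 3) is unaccounted for. Put n = 3s+2:
(3s+2)^3 + 2(3s+2) + 6 expands to 27s^3 + 54s^2 + 42s + 18,
and factoring out 3 leaves 3(9s^3 + 18s^2 + 14s + 6).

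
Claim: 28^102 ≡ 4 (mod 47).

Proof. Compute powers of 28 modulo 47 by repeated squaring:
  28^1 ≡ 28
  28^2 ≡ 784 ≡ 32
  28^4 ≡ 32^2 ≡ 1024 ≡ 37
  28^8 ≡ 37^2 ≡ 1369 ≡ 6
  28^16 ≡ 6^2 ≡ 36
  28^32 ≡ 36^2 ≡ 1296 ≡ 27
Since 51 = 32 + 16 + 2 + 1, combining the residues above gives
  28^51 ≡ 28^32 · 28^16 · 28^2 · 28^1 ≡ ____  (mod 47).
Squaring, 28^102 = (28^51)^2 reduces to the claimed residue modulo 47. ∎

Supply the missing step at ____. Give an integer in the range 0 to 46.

28^32 · 28^16 · 28^2 · 28^1 ≡ 27 · 36 · 32 · 28 = 870912.
870912 mod 47 = 2, so 28^51 ≡ 2 (mod 47).

2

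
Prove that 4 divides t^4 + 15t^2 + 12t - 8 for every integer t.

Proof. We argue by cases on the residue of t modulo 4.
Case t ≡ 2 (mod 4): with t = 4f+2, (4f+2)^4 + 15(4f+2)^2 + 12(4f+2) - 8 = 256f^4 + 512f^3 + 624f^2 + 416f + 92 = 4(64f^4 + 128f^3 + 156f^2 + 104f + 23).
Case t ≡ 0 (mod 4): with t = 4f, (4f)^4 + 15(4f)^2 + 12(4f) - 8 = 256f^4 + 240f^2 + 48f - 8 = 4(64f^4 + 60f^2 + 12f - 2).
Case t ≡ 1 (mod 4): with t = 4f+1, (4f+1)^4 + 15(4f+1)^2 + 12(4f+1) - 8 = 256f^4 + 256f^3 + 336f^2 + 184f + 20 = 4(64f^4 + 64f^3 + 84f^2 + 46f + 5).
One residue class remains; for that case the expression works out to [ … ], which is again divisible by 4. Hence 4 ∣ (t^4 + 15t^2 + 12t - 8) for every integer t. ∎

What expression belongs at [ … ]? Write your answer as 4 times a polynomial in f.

The residues treated are {2, 0, 1}, so the missing case is t ≡ 3 (mod 4); write t = 4f+3.
Then (4f+3)^4 + 15(4f+3)^2 + 12(4f+3) - 8 = 256f^4 + 768f^3 + 1104f^2 + 840f + 244 = 4(64f^4 + 192f^3 + 276f^2 + 210f + 61).

4(64f^4 + 192f^3 + 276f^2 + 210f + 61)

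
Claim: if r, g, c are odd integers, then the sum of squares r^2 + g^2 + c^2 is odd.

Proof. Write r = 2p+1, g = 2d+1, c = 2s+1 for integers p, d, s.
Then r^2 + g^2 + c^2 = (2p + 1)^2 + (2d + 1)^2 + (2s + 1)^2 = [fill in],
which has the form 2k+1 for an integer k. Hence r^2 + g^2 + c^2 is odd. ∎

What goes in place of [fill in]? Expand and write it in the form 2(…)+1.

Expanding: (2p + 1)^2 + (2d + 1)^2 + (2s + 1)^2 = 4d^2 + 4d + 4p^2 + 4p + 4s^2 + 4s + 3.
Every term except the constant is even, so this is 2(2d^2 + 2d + 2p^2 + 2p + 2s^2 + 2s + 1) + 1,
and 2d^2 + 2d + 2p^2 + 2p + 2s^2 + 2s + 1 ∈ ℤ gives the required form.

2(2d^2 + 2d + 2p^2 + 2p + 2s^2 + 2s + 1) + 1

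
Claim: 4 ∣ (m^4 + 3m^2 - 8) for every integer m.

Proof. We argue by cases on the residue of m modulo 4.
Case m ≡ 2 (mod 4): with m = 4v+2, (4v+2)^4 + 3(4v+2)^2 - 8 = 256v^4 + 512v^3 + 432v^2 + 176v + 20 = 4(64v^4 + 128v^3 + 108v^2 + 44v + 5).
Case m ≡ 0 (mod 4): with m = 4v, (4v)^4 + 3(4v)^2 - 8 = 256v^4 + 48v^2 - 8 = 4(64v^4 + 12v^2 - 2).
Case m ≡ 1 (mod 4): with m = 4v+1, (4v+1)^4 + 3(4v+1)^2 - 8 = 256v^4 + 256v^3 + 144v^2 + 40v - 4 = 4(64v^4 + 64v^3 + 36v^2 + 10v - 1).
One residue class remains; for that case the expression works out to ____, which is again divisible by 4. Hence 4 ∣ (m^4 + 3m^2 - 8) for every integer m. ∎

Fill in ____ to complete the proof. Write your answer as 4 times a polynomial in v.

Only m ≡ 3 (mod 4) is unaccounted for. Put m = 4v+3:
(4v+3)^4 + 3(4v+3)^2 - 8 expands to 256v^4 + 768v^3 + 912v^2 + 504v + 100,
and factoring out 4 leaves 4(64v^4 + 192v^3 + 228v^2 + 126v + 25).

4(64v^4 + 192v^3 + 228v^2 + 126v + 25)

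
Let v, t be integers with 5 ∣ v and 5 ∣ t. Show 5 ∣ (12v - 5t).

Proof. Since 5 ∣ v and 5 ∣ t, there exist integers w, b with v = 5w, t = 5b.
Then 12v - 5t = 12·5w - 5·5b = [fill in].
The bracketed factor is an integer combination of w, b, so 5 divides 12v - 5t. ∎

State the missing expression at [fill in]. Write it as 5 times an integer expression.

5(-5b + 12w)

Pull the common 5 out of every term: 12·5w - 5·5b = 5(-5b + 12w).
-5b + 12w is an integer, which exhibits the divisibility.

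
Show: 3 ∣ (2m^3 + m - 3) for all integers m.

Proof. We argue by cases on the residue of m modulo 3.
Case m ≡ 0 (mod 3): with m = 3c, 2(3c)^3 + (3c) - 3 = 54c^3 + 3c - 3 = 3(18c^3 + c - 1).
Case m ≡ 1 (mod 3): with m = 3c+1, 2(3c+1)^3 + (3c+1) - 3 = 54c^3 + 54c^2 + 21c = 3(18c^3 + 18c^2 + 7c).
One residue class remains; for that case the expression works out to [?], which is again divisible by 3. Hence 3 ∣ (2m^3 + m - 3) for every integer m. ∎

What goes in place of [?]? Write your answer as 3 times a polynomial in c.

3(18c^3 + 36c^2 + 25c + 5)

Only m ≡ 2 (mod 3) is unaccounted for. Put m = 3c+2:
2(3c+2)^3 + (3c+2) - 3 expands to 54c^3 + 108c^2 + 75c + 15,
and factoring out 3 leaves 3(18c^3 + 36c^2 + 25c + 5).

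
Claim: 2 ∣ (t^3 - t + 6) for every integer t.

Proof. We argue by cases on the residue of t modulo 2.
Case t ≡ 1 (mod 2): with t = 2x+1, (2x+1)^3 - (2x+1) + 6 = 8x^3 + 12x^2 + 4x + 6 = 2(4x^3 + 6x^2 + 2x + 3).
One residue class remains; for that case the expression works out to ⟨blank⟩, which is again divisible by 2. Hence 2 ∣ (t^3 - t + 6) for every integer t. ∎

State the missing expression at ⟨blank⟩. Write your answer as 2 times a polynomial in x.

2(4x^3 - x + 3)

The residues treated are {1}, so the missing case is t ≡ 0 (mod 2); write t = 2x.
Then (2x)^3 - (2x) + 6 = 8x^3 - 2x + 6 = 2(4x^3 - x + 3).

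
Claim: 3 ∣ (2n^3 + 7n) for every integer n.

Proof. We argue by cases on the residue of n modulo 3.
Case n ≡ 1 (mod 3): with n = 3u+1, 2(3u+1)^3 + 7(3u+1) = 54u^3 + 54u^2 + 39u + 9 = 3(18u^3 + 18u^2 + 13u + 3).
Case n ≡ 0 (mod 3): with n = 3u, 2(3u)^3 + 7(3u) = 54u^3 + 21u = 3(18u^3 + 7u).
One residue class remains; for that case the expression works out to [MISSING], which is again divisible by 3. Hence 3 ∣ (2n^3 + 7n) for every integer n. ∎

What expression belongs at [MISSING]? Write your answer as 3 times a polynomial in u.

3(18u^3 + 36u^2 + 31u + 10)

The residues treated are {1, 0}, so the missing case is n ≡ 2 (mod 3); write n = 3u+2.
Then 2(3u+2)^3 + 7(3u+2) = 54u^3 + 108u^2 + 93u + 30 = 3(18u^3 + 36u^2 + 31u + 10).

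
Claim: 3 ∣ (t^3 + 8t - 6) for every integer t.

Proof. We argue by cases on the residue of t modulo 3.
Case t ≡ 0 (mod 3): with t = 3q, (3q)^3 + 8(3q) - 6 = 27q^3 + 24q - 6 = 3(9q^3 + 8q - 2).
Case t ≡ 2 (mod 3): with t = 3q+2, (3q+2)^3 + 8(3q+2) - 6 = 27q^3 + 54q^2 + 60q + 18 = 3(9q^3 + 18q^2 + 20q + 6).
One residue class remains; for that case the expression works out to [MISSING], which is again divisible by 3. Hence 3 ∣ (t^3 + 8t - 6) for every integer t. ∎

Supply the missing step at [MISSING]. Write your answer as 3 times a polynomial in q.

3(9q^3 + 9q^2 + 11q + 1)

The residues treated are {0, 2}, so the missing case is t ≡ 1 (mod 3); write t = 3q+1.
Then (3q+1)^3 + 8(3q+1) - 6 = 27q^3 + 27q^2 + 33q + 3 = 3(9q^3 + 9q^2 + 11q + 1).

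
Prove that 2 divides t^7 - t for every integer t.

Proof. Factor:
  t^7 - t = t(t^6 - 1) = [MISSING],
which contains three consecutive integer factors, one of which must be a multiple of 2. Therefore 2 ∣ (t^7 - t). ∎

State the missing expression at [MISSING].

t^6 - 1 = (t^2 - 1)(t^4 + t^2 + 1), and t^2 - 1 = (t-1)(t+1).
So t(t^6 - 1) = (t - 1)t(t + 1)(t^4 + t^2 + 1).

(t - 1)t(t + 1)(t^4 + t^2 + 1)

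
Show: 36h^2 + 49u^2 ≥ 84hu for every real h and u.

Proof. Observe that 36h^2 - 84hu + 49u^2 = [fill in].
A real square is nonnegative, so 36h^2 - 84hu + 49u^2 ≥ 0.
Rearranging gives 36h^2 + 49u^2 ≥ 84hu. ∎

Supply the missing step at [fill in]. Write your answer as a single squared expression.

(6h - 7u)^2

36h^2 - 84hu + 49u^2 is a perfect-square trinomial: the outer terms are (6h)^2 and (7u)^2, and the cross term is -2·6h·7u.
So 36h^2 - 84hu + 49u^2 = (6h - 7u)^2 ≥ 0.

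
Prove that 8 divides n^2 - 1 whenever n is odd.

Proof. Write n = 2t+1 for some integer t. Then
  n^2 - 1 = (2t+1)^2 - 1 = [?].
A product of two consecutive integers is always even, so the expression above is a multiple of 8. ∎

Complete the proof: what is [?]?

(2t+1)^2 - 1 = 4t^2 + 4t + 1 - 1 = 4t^2 + 4t = 4t(t+1).
Since t and t+1 are consecutive, t(t+1) is even, and 4·(even) is a multiple of 8.

4t(t + 1)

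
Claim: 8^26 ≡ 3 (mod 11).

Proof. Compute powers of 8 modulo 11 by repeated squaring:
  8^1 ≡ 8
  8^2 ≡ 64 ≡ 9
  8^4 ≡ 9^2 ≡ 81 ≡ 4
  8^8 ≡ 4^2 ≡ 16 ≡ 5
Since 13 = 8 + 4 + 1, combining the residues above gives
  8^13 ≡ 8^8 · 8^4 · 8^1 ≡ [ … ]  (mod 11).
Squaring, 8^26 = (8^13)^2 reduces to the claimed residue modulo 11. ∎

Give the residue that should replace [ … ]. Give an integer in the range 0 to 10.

Multiply the listed residues: 5 · 4 · 8 = 20 → 160.
Reducing modulo 11: 160 = 14·11 + 6, so 8^13 ≡ 6.

6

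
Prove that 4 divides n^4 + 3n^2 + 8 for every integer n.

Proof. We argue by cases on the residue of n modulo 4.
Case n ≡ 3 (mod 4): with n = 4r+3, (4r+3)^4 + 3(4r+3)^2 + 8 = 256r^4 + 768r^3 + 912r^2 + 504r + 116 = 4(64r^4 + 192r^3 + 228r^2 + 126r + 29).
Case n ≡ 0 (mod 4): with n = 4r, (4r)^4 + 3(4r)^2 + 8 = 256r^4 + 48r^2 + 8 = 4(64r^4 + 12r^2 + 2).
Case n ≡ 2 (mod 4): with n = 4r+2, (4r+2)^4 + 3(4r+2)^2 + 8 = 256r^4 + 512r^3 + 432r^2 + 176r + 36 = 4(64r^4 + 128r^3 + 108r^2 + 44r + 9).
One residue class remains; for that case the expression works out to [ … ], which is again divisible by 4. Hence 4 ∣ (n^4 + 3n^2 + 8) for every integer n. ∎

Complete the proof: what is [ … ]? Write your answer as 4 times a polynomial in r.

Only n ≡ 1 (mod 4) is unaccounted for. Put n = 4r+1:
(4r+1)^4 + 3(4r+1)^2 + 8 expands to 256r^4 + 256r^3 + 144r^2 + 40r + 12,
and factoring out 4 leaves 4(64r^4 + 64r^3 + 36r^2 + 10r + 3).

4(64r^4 + 64r^3 + 36r^2 + 10r + 3)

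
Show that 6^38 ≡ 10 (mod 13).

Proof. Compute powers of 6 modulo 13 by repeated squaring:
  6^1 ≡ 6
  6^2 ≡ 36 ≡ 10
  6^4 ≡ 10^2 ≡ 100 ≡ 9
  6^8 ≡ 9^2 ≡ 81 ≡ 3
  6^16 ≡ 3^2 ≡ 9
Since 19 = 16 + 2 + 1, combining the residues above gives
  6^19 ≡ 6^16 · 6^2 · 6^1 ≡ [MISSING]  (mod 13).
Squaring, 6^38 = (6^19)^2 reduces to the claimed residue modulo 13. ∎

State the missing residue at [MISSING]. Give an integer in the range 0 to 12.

7

Multiply the listed residues: 9 · 10 · 6 = 90 → 540.
Reducing modulo 13: 540 = 41·13 + 7, so 6^19 ≡ 7.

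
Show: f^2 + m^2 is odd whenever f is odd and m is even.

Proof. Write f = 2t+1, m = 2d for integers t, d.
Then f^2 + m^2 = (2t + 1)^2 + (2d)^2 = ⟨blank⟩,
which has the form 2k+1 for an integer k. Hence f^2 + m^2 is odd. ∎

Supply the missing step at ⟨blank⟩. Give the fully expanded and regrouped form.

2(2d^2 + 2t^2 + 2t) + 1

Expanding: (2t + 1)^2 + (2d)^2 = 4d^2 + 4t^2 + 4t + 1.
Every term except the constant is even, so this is 2(2d^2 + 2t^2 + 2t) + 1,
and 2d^2 + 2t^2 + 2t ∈ ℤ gives the required form.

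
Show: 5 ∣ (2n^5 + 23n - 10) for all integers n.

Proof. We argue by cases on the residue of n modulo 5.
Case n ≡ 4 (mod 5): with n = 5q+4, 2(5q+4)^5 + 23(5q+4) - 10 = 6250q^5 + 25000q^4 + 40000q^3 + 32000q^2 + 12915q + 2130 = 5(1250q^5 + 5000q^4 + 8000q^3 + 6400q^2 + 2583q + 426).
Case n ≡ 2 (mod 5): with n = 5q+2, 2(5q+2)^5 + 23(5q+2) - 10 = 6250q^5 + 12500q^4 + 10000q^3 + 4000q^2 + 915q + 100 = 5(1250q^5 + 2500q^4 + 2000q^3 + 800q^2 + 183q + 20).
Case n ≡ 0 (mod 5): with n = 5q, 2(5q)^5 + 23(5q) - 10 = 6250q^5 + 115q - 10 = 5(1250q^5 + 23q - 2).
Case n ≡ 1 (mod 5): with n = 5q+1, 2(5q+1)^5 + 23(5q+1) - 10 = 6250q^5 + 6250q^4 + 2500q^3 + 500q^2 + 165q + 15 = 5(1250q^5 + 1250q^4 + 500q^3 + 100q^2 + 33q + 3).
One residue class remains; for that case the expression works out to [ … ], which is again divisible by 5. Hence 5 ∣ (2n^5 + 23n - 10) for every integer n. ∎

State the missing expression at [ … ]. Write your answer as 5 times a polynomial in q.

The residues treated are {4, 2, 0, 1}, so the missing case is n ≡ 3 (mod 5); write n = 5q+3.
Then 2(5q+3)^5 + 23(5q+3) - 10 = 6250q^5 + 18750q^4 + 22500q^3 + 13500q^2 + 4165q + 545 = 5(1250q^5 + 3750q^4 + 4500q^3 + 2700q^2 + 833q + 109).

5(1250q^5 + 3750q^4 + 4500q^3 + 2700q^2 + 833q + 109)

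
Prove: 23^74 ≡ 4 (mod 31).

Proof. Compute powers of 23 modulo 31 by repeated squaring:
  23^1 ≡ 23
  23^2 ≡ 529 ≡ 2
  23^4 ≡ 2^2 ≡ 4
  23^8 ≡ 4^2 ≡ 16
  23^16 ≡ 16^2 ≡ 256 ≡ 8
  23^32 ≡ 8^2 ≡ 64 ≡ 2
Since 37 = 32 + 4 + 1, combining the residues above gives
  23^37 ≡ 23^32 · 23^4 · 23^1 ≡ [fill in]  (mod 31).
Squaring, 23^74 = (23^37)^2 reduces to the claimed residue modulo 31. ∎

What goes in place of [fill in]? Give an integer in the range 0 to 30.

Multiply the listed residues: 2 · 4 · 23 = 8 → 184.
Reducing modulo 31: 184 = 5·31 + 29, so 23^37 ≡ 29.

29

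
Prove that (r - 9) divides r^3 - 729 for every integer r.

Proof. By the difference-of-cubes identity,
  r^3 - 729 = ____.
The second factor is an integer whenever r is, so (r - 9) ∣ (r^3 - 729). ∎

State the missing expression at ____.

Polynomial division of r^3 - 729 by r - 9 leaves remainder 0 and quotient r^2 + 9r + 81.
Hence r^3 - 729 = (r - 9)(r^2 + 9r + 81).

(r - 9)(r^2 + 9r + 81)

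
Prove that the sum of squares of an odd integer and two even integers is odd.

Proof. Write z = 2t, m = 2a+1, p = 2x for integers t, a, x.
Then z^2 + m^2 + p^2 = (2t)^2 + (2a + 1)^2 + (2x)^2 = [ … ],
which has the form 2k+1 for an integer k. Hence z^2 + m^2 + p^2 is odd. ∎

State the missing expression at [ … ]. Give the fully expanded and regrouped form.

Expanding: (2t)^2 + (2a + 1)^2 + (2x)^2 = 4a^2 + 4a + 4t^2 + 4x^2 + 1.
Every term except the constant is even, so this is 2(2a^2 + 2a + 2t^2 + 2x^2) + 1,
and 2a^2 + 2a + 2t^2 + 2x^2 ∈ ℤ gives the required form.

2(2a^2 + 2a + 2t^2 + 2x^2) + 1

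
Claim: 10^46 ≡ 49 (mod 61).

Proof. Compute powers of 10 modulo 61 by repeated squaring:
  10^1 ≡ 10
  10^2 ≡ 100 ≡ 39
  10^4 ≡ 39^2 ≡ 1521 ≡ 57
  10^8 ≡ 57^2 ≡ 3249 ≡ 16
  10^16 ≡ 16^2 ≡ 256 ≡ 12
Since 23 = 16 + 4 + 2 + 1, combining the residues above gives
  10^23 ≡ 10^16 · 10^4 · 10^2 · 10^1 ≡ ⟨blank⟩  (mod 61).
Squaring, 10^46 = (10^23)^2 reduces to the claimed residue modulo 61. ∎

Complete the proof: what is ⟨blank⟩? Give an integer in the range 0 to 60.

7

Multiply the listed residues: 12 · 57 · 39 · 10 = 684 → 26676 → 266760.
Reducing modulo 61: 266760 = 4373·61 + 7, so 10^23 ≡ 7.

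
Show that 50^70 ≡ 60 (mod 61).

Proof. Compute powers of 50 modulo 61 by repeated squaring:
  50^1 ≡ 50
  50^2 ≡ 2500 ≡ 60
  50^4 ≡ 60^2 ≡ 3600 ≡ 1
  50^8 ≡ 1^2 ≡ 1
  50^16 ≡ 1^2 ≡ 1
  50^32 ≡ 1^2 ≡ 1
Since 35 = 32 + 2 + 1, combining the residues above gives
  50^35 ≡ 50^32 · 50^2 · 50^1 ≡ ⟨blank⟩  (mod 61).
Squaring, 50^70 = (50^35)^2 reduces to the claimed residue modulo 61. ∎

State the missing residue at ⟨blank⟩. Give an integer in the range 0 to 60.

Multiply the listed residues: 1 · 60 · 50 = 60 → 3000.
Reducing modulo 61: 3000 = 49·61 + 11, so 50^35 ≡ 11.

11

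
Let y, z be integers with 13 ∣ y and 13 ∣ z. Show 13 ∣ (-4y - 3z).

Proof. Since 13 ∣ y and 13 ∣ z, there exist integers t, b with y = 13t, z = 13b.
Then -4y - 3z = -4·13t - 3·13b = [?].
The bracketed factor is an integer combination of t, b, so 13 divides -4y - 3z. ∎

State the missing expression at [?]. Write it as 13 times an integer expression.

Each term has a factor of 13: -4·13t - 3·13b = 13·(-3b - 4t).
Since -3b - 4t is an integer, 13 ∣ (-4y - 3z).

13(-3b - 4t)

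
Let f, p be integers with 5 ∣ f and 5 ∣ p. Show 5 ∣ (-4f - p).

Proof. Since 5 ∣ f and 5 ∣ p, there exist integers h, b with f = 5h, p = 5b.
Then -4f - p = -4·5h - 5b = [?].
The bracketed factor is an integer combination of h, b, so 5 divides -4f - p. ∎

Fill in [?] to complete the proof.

Pull the common 5 out of every term: -4·5h - 5b = 5(-b - 4h).
-b - 4h is an integer, which exhibits the divisibility.

5(-b - 4h)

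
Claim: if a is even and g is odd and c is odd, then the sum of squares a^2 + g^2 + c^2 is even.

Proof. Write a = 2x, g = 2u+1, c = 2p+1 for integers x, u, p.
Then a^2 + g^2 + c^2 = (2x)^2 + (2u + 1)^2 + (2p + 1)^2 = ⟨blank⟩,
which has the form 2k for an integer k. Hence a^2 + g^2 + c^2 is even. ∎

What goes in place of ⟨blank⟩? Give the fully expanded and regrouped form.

Expanding: (2x)^2 + (2u + 1)^2 + (2p + 1)^2 = 4p^2 + 4p + 4u^2 + 4u + 4x^2 + 2.
Every term is even; pulling out the factor of 2 gives 2(2p^2 + 2p + 2u^2 + 2u + 2x^2 + 1).

2(2p^2 + 2p + 2u^2 + 2u + 2x^2 + 1)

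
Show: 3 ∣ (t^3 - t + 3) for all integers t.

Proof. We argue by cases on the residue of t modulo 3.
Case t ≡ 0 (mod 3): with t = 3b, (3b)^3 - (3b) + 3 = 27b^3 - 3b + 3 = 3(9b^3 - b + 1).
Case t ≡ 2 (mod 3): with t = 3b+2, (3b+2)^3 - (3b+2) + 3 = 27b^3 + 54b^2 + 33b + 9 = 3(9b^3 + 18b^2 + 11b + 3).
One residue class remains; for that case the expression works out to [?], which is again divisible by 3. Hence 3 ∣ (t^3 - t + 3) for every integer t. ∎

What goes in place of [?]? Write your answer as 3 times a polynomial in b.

Only t ≡ 1 (mod 3) is unaccounted for. Put t = 3b+1:
(3b+1)^3 - (3b+1) + 3 expands to 27b^3 + 27b^2 + 6b + 3,
and factoring out 3 leaves 3(9b^3 + 9b^2 + 2b + 1).

3(9b^3 + 9b^2 + 2b + 1)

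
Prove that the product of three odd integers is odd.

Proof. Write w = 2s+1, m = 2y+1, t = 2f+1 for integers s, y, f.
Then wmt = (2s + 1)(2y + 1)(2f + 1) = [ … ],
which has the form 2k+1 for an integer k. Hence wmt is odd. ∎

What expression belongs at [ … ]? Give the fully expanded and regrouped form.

(2s + 1)(2y + 1)(2f + 1) = 8fsy + 4fs + 4fy + 2f + 4sy + 2s + 2y + 1
= 2(4fsy + 2fs + 2fy + f + 2sy + s + y) + 1.
Since 4fsy + 2fs + 2fy + f + 2sy + s + y is an integer, the product is of the form 2k+1 for an integer k.

2(4fsy + 2fs + 2fy + f + 2sy + s + y) + 1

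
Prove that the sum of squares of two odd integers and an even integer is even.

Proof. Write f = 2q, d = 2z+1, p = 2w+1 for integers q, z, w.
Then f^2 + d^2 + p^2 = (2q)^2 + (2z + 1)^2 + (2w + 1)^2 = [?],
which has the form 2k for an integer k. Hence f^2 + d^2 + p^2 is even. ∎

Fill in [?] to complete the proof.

Expanding: (2q)^2 + (2z + 1)^2 + (2w + 1)^2 = 4q^2 + 4w^2 + 4w + 4z^2 + 4z + 2.
Every term is even; pulling out the factor of 2 gives 2(2q^2 + 2w^2 + 2w + 2z^2 + 2z + 1).

2(2q^2 + 2w^2 + 2w + 2z^2 + 2z + 1)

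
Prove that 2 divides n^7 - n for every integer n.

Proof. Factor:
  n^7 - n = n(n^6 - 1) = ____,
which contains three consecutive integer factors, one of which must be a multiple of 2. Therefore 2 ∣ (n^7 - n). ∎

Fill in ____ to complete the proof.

n^6 - 1 = (n^2 - 1)(n^4 + n^2 + 1), and n^2 - 1 = (n-1)(n+1).
So n(n^6 - 1) = (n - 1)n(n + 1)(n^4 + n^2 + 1).

(n - 1)n(n + 1)(n^4 + n^2 + 1)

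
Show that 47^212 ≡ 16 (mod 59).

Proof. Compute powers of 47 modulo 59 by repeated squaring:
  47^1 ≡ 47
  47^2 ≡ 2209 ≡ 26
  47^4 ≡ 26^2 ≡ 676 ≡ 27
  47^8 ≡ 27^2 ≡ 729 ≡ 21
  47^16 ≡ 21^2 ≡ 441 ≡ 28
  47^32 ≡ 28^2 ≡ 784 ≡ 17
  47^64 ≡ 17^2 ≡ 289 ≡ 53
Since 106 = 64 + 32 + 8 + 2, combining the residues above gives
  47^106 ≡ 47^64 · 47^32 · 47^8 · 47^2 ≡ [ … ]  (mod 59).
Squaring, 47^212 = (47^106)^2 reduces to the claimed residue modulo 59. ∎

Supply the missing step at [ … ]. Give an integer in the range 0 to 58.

4

47^64 · 47^32 · 47^8 · 47^2 ≡ 53 · 17 · 21 · 26 = 491946.
491946 mod 59 = 4, so 47^106 ≡ 4 (mod 59).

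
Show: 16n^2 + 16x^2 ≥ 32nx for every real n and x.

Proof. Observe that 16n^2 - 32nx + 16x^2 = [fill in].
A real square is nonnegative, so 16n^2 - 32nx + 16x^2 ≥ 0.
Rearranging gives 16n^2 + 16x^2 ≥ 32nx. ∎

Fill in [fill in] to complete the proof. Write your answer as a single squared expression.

The leading and trailing coefficients are 4^2 and 4^2, and 32 = 2·4·4, so the trinomial is (4n - 4x)^2.
Hence 16n^2 - 32nx + 16x^2 ≥ 0.

(4n - 4x)^2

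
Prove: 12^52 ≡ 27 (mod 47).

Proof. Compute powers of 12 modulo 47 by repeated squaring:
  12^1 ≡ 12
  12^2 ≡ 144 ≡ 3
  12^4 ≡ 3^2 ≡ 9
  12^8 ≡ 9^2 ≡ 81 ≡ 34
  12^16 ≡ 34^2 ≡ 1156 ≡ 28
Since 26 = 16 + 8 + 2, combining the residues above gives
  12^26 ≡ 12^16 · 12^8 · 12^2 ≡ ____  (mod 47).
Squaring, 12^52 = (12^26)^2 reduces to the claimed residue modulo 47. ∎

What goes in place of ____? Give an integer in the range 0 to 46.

36

Multiply the listed residues: 28 · 34 · 3 = 952 → 2856.
Reducing modulo 47: 2856 = 60·47 + 36, so 12^26 ≡ 36.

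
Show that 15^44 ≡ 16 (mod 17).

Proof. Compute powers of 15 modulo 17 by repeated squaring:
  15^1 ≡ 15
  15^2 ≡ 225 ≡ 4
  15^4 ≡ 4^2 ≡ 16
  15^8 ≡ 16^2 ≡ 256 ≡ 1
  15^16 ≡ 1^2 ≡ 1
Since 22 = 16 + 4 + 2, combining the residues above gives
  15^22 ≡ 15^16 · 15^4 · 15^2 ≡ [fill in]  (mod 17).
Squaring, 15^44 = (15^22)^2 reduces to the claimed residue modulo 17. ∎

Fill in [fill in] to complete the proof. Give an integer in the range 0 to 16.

15^16 · 15^4 · 15^2 ≡ 1 · 16 · 4 = 64.
64 mod 17 = 13, so 15^22 ≡ 13 (mod 17).

13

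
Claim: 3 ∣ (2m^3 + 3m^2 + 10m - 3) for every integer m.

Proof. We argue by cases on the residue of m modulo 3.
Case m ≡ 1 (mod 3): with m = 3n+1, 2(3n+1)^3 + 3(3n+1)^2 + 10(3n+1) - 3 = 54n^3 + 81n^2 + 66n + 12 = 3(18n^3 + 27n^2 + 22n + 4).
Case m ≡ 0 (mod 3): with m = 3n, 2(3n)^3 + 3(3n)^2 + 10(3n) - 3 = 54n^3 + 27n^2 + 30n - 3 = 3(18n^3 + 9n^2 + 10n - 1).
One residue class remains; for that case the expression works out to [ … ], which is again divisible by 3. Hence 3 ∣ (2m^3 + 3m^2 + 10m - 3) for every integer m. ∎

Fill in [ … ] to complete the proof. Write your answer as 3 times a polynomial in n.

3(18n^3 + 45n^2 + 46n + 15)

Only m ≡ 2 (mod 3) is unaccounted for. Put m = 3n+2:
2(3n+2)^3 + 3(3n+2)^2 + 10(3n+2) - 3 expands to 54n^3 + 135n^2 + 138n + 45,
and factoring out 3 leaves 3(18n^3 + 45n^2 + 46n + 15).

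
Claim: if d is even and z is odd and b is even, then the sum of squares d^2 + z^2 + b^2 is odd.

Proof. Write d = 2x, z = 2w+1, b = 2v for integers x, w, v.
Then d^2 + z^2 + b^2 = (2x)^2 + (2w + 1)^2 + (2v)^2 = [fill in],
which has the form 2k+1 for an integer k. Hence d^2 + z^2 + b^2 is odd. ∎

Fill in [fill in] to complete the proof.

Expanding: (2x)^2 + (2w + 1)^2 + (2v)^2 = 4v^2 + 4w^2 + 4w + 4x^2 + 1.
Every term except the constant is even, so this is 2(2v^2 + 2w^2 + 2w + 2x^2) + 1,
and 2v^2 + 2w^2 + 2w + 2x^2 ∈ ℤ gives the required form.

2(2v^2 + 2w^2 + 2w + 2x^2) + 1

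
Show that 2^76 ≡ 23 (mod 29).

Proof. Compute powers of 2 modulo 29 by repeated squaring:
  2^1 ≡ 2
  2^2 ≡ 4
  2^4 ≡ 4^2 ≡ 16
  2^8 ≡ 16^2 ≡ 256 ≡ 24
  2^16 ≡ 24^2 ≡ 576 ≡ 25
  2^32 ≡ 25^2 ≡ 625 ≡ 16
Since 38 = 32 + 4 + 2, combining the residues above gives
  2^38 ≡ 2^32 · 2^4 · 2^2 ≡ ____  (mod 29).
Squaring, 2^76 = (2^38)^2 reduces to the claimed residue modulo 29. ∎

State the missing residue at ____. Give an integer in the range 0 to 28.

9

2^32 · 2^4 · 2^2 ≡ 16 · 16 · 4 = 1024.
1024 mod 29 = 9, so 2^38 ≡ 9 (mod 29).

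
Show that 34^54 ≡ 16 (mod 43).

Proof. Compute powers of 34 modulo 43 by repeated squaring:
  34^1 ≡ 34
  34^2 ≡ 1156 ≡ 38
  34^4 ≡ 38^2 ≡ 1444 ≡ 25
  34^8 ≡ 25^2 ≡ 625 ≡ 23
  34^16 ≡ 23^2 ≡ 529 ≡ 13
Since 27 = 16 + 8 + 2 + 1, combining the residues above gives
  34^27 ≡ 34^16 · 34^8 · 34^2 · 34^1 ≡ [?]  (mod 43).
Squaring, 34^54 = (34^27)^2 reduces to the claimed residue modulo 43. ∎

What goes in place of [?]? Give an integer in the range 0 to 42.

Multiply the listed residues: 13 · 23 · 38 · 34 = 299 → 11362 → 386308.
Reducing modulo 43: 386308 = 8983·43 + 39, so 34^27 ≡ 39.

39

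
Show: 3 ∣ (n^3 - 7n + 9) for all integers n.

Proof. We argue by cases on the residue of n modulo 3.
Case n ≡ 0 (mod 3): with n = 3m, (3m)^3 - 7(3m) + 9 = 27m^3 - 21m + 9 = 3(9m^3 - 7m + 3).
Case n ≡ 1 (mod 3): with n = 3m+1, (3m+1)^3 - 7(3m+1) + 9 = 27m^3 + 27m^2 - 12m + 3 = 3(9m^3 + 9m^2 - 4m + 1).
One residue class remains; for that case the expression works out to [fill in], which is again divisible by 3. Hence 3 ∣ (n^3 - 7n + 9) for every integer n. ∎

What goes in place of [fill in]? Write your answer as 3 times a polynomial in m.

3(9m^3 + 18m^2 + 5m + 1)

Only n ≡ 2 (mod 3) is unaccounted for. Put n = 3m+2:
(3m+2)^3 - 7(3m+2) + 9 expands to 27m^3 + 54m^2 + 15m + 3,
and factoring out 3 leaves 3(9m^3 + 18m^2 + 5m + 1).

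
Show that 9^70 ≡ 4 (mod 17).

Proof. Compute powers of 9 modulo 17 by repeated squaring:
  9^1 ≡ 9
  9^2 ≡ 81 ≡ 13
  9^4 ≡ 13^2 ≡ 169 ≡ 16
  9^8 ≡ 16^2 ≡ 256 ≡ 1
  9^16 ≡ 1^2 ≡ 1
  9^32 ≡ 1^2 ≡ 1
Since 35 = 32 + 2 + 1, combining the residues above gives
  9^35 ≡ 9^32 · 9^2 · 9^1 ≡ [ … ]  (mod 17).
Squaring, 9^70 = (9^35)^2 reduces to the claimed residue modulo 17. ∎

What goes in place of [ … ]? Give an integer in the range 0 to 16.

15

9^32 · 9^2 · 9^1 ≡ 1 · 13 · 9 = 117.
117 mod 17 = 15, so 9^35 ≡ 15 (mod 17).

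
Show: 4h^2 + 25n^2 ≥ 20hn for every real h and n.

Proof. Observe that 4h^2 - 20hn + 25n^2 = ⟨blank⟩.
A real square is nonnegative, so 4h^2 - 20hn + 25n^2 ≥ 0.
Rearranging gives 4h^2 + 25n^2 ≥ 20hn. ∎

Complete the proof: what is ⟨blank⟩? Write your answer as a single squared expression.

(2h - 5n)^2

The leading and trailing coefficients are 2^2 and 5^2, and 20 = 2·2·5, so the trinomial is (2h - 5n)^2.
Hence 4h^2 - 20hn + 25n^2 ≥ 0.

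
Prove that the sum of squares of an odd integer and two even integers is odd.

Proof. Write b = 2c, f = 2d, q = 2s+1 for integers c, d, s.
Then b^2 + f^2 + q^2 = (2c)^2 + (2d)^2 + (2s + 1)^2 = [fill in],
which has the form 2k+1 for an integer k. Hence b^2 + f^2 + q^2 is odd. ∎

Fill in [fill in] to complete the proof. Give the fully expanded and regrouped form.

2(2c^2 + 2d^2 + 2s^2 + 2s) + 1

(2c)^2 + (2d)^2 + (2s + 1)^2 = 4c^2 + 4d^2 + 4s^2 + 4s + 1
= 2(2c^2 + 2d^2 + 2s^2 + 2s) + 1.
Since 2c^2 + 2d^2 + 2s^2 + 2s is an integer, the sum of squares is of the form 2k+1 for an integer k.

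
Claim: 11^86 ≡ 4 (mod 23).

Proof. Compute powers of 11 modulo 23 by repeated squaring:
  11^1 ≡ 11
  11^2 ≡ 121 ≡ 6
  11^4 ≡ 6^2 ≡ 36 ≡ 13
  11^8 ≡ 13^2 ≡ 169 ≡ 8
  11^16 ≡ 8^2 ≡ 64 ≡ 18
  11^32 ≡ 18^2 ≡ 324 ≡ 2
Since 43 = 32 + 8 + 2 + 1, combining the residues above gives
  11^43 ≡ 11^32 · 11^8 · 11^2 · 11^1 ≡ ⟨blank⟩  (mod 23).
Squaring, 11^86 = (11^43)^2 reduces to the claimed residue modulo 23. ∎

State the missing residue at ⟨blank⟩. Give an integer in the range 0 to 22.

11^32 · 11^8 · 11^2 · 11^1 ≡ 2 · 8 · 6 · 11 = 1056.
1056 mod 23 = 21, so 11^43 ≡ 21 (mod 23).

21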